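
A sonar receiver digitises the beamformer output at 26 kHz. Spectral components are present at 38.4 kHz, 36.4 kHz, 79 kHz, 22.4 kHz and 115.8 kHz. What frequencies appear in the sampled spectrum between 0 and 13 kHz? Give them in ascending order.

fs/2 = 13 kHz.
38.4 kHz mod fs = 12.4 kHz.
12.4 kHz ≤ fs/2 = 13 kHz, appears at 12.4 kHz.
36.4 kHz mod fs = 10.4 kHz.
10.4 kHz ≤ fs/2 = 13 kHz, appears at 10.4 kHz.
79 kHz mod fs = 1 kHz.
1 kHz ≤ fs/2 = 13 kHz, appears at 1 kHz.
22.4 kHz > fs/2 = 13 kHz, folds to fs − 22.4 kHz = 3.6 kHz.
115.8 kHz mod fs = 11.8 kHz.
11.8 kHz ≤ fs/2 = 13 kHz, appears at 11.8 kHz.
Distinct values: {1 kHz, 3.6 kHz, 10.4 kHz, 11.8 kHz, 12.4 kHz}.

1 kHz, 3.6 kHz, 10.4 kHz, 11.8 kHz, 12.4 kHz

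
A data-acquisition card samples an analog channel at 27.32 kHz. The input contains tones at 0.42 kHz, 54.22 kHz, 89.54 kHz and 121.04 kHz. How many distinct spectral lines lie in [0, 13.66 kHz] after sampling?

fs/2 = 13.66 kHz.
0.42 kHz ≤ fs/2 = 13.66 kHz, passes unchanged.
54.22 kHz mod fs = 26.9 kHz.
26.9 kHz > fs/2 = 13.66 kHz, folds to fs − 26.9 kHz = 0.42 kHz.
89.54 kHz mod fs = 7.58 kHz.
7.58 kHz ≤ fs/2 = 13.66 kHz, appears at 7.58 kHz.
121.04 kHz mod fs = 11.76 kHz.
11.76 kHz ≤ fs/2 = 13.66 kHz, appears at 11.76 kHz.
Distinct values: {0.42 kHz, 7.58 kHz, 11.76 kHz} → 3.

3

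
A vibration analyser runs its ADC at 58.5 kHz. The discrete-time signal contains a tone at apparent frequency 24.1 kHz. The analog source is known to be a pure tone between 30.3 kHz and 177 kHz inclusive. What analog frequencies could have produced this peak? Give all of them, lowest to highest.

34.4 kHz, 82.6 kHz, 92.9 kHz, 141.1 kHz, 151.4 kHz

Frequencies that alias to 24.1 kHz are k·fs ± 24.1 kHz for integer k ≥ 0.
k=0: 24.1 kHz.
k=1: 34.4 kHz, 82.6 kHz.
k=2: 92.9 kHz, 141.1 kHz.
k=3: 151.4 kHz, 199.6 kHz.
k=4: 209.9 kHz, 258.1 kHz.
Within [30.3 kHz, 177 kHz]: 34.4 kHz, 82.6 kHz, 92.9 kHz, 141.1 kHz, 151.4 kHz.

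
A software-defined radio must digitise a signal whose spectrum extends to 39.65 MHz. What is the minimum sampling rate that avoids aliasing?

Nyquist rate = 2 × 39.65 MHz = 79.3 MHz.

79.3 MHz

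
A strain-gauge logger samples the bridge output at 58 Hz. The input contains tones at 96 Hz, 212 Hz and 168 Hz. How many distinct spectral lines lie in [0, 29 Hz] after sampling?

fs/2 = 29 Hz.
96 Hz mod fs = 38 Hz.
38 Hz > fs/2 = 29 Hz, folds to fs − 38 Hz = 20 Hz.
212 Hz mod fs = 38 Hz.
38 Hz > fs/2 = 29 Hz, folds to fs − 38 Hz = 20 Hz.
168 Hz mod fs = 52 Hz.
52 Hz > fs/2 = 29 Hz, folds to fs − 52 Hz = 6 Hz.
Distinct values: {6 Hz, 20 Hz} → 2.

2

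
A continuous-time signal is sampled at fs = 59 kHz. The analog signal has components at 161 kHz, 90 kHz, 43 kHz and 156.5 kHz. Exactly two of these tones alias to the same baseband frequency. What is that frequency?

16 kHz

fs/2 = 29.5 kHz.
161 kHz mod fs = 43 kHz.
43 kHz > fs/2 = 29.5 kHz, folds to fs − 43 kHz = 16 kHz.
90 kHz mod fs = 31 kHz.
31 kHz > fs/2 = 29.5 kHz, folds to fs − 31 kHz = 28 kHz.
43 kHz > fs/2 = 29.5 kHz, folds to fs − 43 kHz = 16 kHz.
156.5 kHz mod fs = 38.5 kHz.
38.5 kHz > fs/2 = 29.5 kHz, folds to fs − 38.5 kHz = 20.5 kHz.
43 kHz and 161 kHz both map to 16 kHz.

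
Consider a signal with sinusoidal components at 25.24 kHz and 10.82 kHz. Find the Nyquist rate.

50.48 kHz

Highest-frequency component: 25.24 kHz.
Nyquist rate = 2 × 25.24 kHz = 50.48 kHz.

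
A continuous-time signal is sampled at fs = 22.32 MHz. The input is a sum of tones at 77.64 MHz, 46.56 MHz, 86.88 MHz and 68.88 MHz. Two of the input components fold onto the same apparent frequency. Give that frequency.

1.92 MHz

fs/2 = 11.16 MHz.
77.64 MHz mod fs = 10.68 MHz.
10.68 MHz ≤ fs/2 = 11.16 MHz, appears at 10.68 MHz.
46.56 MHz mod fs = 1.92 MHz.
1.92 MHz ≤ fs/2 = 11.16 MHz, appears at 1.92 MHz.
86.88 MHz mod fs = 19.92 MHz.
19.92 MHz > fs/2 = 11.16 MHz, folds to fs − 19.92 MHz = 2.4 MHz.
68.88 MHz mod fs = 1.92 MHz.
1.92 MHz ≤ fs/2 = 11.16 MHz, appears at 1.92 MHz.
46.56 MHz and 68.88 MHz both map to 1.92 MHz.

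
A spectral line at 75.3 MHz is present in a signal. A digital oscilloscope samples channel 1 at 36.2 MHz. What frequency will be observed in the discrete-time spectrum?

2.9 MHz

75.3 MHz mod fs = 2.9 MHz.
2.9 MHz ≤ fs/2 = 18.1 MHz, appears at 2.9 MHz.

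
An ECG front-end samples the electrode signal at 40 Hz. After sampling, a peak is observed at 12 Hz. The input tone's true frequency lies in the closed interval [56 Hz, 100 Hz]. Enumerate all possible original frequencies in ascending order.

Frequencies that alias to 12 Hz are k·fs ± 12 Hz for integer k ≥ 0.
k=0: 12 Hz.
k=1: 28 Hz, 52 Hz.
k=2: 68 Hz, 92 Hz.
k=3: 108 Hz, 132 Hz.
Within [56 Hz, 100 Hz]: 68 Hz, 92 Hz.

68 Hz, 92 Hz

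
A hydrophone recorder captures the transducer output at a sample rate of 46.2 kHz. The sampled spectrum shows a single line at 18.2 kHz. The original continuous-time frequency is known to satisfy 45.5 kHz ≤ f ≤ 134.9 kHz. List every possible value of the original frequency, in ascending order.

64.4 kHz, 74.2 kHz, 110.6 kHz, 120.4 kHz

Frequencies that alias to 18.2 kHz are k·fs ± 18.2 kHz for integer k ≥ 0.
k=0: 18.2 kHz.
k=1: 28 kHz, 64.4 kHz.
k=2: 74.2 kHz, 110.6 kHz.
k=3: 120.4 kHz, 156.8 kHz.
k=4: 166.6 kHz, 203 kHz.
Within [45.5 kHz, 134.9 kHz]: 64.4 kHz, 74.2 kHz, 110.6 kHz, 120.4 kHz.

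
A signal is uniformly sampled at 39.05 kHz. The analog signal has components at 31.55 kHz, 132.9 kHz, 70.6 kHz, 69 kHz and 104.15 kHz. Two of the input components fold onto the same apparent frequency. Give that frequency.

fs/2 = 19.525 kHz.
31.55 kHz > fs/2 = 19.525 kHz, folds to fs − 31.55 kHz = 7.5 kHz.
132.9 kHz mod fs = 15.75 kHz.
15.75 kHz ≤ fs/2 = 19.525 kHz, appears at 15.75 kHz.
70.6 kHz mod fs = 31.55 kHz.
31.55 kHz > fs/2 = 19.525 kHz, folds to fs − 31.55 kHz = 7.5 kHz.
69 kHz mod fs = 29.95 kHz.
29.95 kHz > fs/2 = 19.525 kHz, folds to fs − 29.95 kHz = 9.1 kHz.
104.15 kHz mod fs = 26.05 kHz.
26.05 kHz > fs/2 = 19.525 kHz, folds to fs − 26.05 kHz = 13 kHz.
31.55 kHz and 70.6 kHz both map to 7.5 kHz.

7.5 kHz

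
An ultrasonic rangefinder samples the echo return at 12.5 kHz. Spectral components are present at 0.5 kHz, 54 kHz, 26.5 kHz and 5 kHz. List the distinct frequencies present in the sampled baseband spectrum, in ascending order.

fs/2 = 6.25 kHz.
0.5 kHz ≤ fs/2 = 6.25 kHz, passes unchanged.
54 kHz mod fs = 4 kHz.
4 kHz ≤ fs/2 = 6.25 kHz, appears at 4 kHz.
26.5 kHz mod fs = 1.5 kHz.
1.5 kHz ≤ fs/2 = 6.25 kHz, appears at 1.5 kHz.
5 kHz ≤ fs/2 = 6.25 kHz, passes unchanged.
Distinct values: {0.5 kHz, 1.5 kHz, 4 kHz, 5 kHz}.

0.5 kHz, 1.5 kHz, 4 kHz, 5 kHz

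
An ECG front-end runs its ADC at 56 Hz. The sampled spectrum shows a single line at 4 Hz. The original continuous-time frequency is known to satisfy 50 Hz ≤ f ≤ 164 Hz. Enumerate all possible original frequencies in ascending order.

Frequencies that alias to 4 Hz are k·fs ± 4 Hz for integer k ≥ 0.
k=0: 4 Hz.
k=1: 52 Hz, 60 Hz.
k=2: 108 Hz, 116 Hz.
k=3: 164 Hz, 172 Hz.
k=4: 220 Hz, 228 Hz.
Within [50 Hz, 164 Hz]: 52 Hz, 60 Hz, 108 Hz, 116 Hz, 164 Hz.

52 Hz, 60 Hz, 108 Hz, 116 Hz, 164 Hz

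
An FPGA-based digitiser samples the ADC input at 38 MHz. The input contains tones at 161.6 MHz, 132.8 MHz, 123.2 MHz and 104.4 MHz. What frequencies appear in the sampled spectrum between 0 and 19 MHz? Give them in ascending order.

fs/2 = 19 MHz.
161.6 MHz mod fs = 9.6 MHz.
9.6 MHz ≤ fs/2 = 19 MHz, appears at 9.6 MHz.
132.8 MHz mod fs = 18.8 MHz.
18.8 MHz ≤ fs/2 = 19 MHz, appears at 18.8 MHz.
123.2 MHz mod fs = 9.2 MHz.
9.2 MHz ≤ fs/2 = 19 MHz, appears at 9.2 MHz.
104.4 MHz mod fs = 28.4 MHz.
28.4 MHz > fs/2 = 19 MHz, folds to fs − 28.4 MHz = 9.6 MHz.
Distinct values: {9.2 MHz, 9.6 MHz, 18.8 MHz}.

9.2 MHz, 9.6 MHz, 18.8 MHz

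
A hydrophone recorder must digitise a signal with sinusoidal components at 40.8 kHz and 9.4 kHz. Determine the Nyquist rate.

81.6 kHz

Highest-frequency component: 40.8 kHz.
Nyquist rate = 2 × 40.8 kHz = 81.6 kHz.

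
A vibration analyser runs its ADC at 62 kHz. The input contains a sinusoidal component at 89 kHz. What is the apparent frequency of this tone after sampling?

89 kHz mod fs = 27 kHz.
27 kHz ≤ fs/2 = 31 kHz, appears at 27 kHz.

27 kHz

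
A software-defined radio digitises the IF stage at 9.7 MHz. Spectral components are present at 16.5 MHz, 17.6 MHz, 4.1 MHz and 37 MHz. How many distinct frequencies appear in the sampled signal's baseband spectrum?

fs/2 = 4.85 MHz.
16.5 MHz mod fs = 6.8 MHz.
6.8 MHz > fs/2 = 4.85 MHz, folds to fs − 6.8 MHz = 2.9 MHz.
17.6 MHz mod fs = 7.9 MHz.
7.9 MHz > fs/2 = 4.85 MHz, folds to fs − 7.9 MHz = 1.8 MHz.
4.1 MHz ≤ fs/2 = 4.85 MHz, passes unchanged.
37 MHz mod fs = 7.9 MHz.
7.9 MHz > fs/2 = 4.85 MHz, folds to fs − 7.9 MHz = 1.8 MHz.
Distinct values: {1.8 MHz, 2.9 MHz, 4.1 MHz} → 3.

3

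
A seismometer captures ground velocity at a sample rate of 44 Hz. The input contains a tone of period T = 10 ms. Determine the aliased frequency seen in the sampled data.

T = 10 ms → f = 1/T = 100 Hz.
100 Hz mod fs = 12 Hz.
12 Hz ≤ fs/2 = 22 Hz, appears at 12 Hz.

12 Hz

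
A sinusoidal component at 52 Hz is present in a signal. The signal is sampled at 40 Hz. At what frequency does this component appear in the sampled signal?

12 Hz

52 Hz mod fs = 12 Hz.
12 Hz ≤ fs/2 = 20 Hz, appears at 12 Hz.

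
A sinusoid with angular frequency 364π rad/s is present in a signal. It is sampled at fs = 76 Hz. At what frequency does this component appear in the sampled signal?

ω = 364π rad/s → f = ω/(2π) = 182 Hz.
182 Hz mod fs = 30 Hz.
30 Hz ≤ fs/2 = 38 Hz, appears at 30 Hz.

30 Hz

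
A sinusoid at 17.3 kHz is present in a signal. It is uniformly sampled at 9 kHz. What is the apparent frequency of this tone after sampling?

17.3 kHz mod fs = 8.3 kHz.
8.3 kHz > fs/2 = 4.5 kHz, folds to fs − 8.3 kHz = 0.7 kHz.

0.7 kHz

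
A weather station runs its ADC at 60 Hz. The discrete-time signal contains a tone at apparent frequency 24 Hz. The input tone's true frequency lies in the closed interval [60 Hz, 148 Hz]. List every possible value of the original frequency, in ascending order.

Frequencies that alias to 24 Hz are k·fs ± 24 Hz for integer k ≥ 0.
k=0: 24 Hz.
k=1: 36 Hz, 84 Hz.
k=2: 96 Hz, 144 Hz.
k=3: 156 Hz, 204 Hz.
Within [60 Hz, 148 Hz]: 84 Hz, 96 Hz, 144 Hz.

84 Hz, 96 Hz, 144 Hz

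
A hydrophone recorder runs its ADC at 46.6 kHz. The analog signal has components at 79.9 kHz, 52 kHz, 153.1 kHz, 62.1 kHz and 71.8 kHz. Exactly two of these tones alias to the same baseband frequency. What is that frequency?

13.3 kHz

fs/2 = 23.3 kHz.
79.9 kHz mod fs = 33.3 kHz.
33.3 kHz > fs/2 = 23.3 kHz, folds to fs − 33.3 kHz = 13.3 kHz.
52 kHz mod fs = 5.4 kHz.
5.4 kHz ≤ fs/2 = 23.3 kHz, appears at 5.4 kHz.
153.1 kHz mod fs = 13.3 kHz.
13.3 kHz ≤ fs/2 = 23.3 kHz, appears at 13.3 kHz.
62.1 kHz mod fs = 15.5 kHz.
15.5 kHz ≤ fs/2 = 23.3 kHz, appears at 15.5 kHz.
71.8 kHz mod fs = 25.2 kHz.
25.2 kHz > fs/2 = 23.3 kHz, folds to fs − 25.2 kHz = 21.4 kHz.
79.9 kHz and 153.1 kHz both map to 13.3 kHz.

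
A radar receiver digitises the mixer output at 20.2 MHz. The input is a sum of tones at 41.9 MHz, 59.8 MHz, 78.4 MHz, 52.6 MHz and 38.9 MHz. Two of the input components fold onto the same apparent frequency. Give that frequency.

fs/2 = 10.1 MHz.
41.9 MHz mod fs = 1.5 MHz.
1.5 MHz ≤ fs/2 = 10.1 MHz, appears at 1.5 MHz.
59.8 MHz mod fs = 19.4 MHz.
19.4 MHz > fs/2 = 10.1 MHz, folds to fs − 19.4 MHz = 0.8 MHz.
78.4 MHz mod fs = 17.8 MHz.
17.8 MHz > fs/2 = 10.1 MHz, folds to fs − 17.8 MHz = 2.4 MHz.
52.6 MHz mod fs = 12.2 MHz.
12.2 MHz > fs/2 = 10.1 MHz, folds to fs − 12.2 MHz = 8 MHz.
38.9 MHz mod fs = 18.7 MHz.
18.7 MHz > fs/2 = 10.1 MHz, folds to fs − 18.7 MHz = 1.5 MHz.
38.9 MHz and 41.9 MHz both map to 1.5 MHz.

1.5 MHz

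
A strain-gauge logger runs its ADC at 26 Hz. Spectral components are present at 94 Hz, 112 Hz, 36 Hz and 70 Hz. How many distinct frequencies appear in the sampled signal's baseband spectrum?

fs/2 = 13 Hz.
94 Hz mod fs = 16 Hz.
16 Hz > fs/2 = 13 Hz, folds to fs − 16 Hz = 10 Hz.
112 Hz mod fs = 8 Hz.
8 Hz ≤ fs/2 = 13 Hz, appears at 8 Hz.
36 Hz mod fs = 10 Hz.
10 Hz ≤ fs/2 = 13 Hz, appears at 10 Hz.
70 Hz mod fs = 18 Hz.
18 Hz > fs/2 = 13 Hz, folds to fs − 18 Hz = 8 Hz.
Distinct values: {8 Hz, 10 Hz} → 2.

2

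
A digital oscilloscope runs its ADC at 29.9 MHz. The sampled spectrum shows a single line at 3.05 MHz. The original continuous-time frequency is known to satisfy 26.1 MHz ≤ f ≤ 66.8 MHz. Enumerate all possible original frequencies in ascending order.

Frequencies that alias to 3.05 MHz are k·fs ± 3.05 MHz for integer k ≥ 0.
k=0: 3.05 MHz.
k=1: 26.85 MHz, 32.95 MHz.
k=2: 56.75 MHz, 62.85 MHz.
k=3: 86.65 MHz, 92.75 MHz.
Within [26.1 MHz, 66.8 MHz]: 26.85 MHz, 32.95 MHz, 56.75 MHz, 62.85 MHz.

26.85 MHz, 32.95 MHz, 56.75 MHz, 62.85 MHz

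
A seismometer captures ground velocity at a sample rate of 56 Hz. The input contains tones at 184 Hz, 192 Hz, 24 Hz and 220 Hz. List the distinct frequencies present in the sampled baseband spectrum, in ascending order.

fs/2 = 28 Hz.
184 Hz mod fs = 16 Hz.
16 Hz ≤ fs/2 = 28 Hz, appears at 16 Hz.
192 Hz mod fs = 24 Hz.
24 Hz ≤ fs/2 = 28 Hz, appears at 24 Hz.
24 Hz ≤ fs/2 = 28 Hz, passes unchanged.
220 Hz mod fs = 52 Hz.
52 Hz > fs/2 = 28 Hz, folds to fs − 52 Hz = 4 Hz.
Distinct values: {4 Hz, 16 Hz, 24 Hz}.

4 Hz, 16 Hz, 24 Hz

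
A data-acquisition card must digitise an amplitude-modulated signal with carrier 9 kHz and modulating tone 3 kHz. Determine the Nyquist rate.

AM sidebands sit at fc ± fm = 6 kHz and 12 kHz.
Highest-frequency component: 12 kHz.
Nyquist rate = 2 × 12 kHz = 24 kHz.

24 kHz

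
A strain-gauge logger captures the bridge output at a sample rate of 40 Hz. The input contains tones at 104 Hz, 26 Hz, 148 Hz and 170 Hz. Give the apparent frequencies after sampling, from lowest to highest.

fs/2 = 20 Hz.
104 Hz mod fs = 24 Hz.
24 Hz > fs/2 = 20 Hz, folds to fs − 24 Hz = 16 Hz.
26 Hz > fs/2 = 20 Hz, folds to fs − 26 Hz = 14 Hz.
148 Hz mod fs = 28 Hz.
28 Hz > fs/2 = 20 Hz, folds to fs − 28 Hz = 12 Hz.
170 Hz mod fs = 10 Hz.
10 Hz ≤ fs/2 = 20 Hz, appears at 10 Hz.
Distinct values: {10 Hz, 12 Hz, 14 Hz, 16 Hz}.

10 Hz, 12 Hz, 14 Hz, 16 Hz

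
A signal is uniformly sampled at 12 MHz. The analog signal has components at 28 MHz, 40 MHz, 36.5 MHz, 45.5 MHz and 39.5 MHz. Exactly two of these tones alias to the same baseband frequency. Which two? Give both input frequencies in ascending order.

28 MHz, 40 MHz

fs/2 = 6 MHz.
28 MHz mod fs = 4 MHz.
4 MHz ≤ fs/2 = 6 MHz, appears at 4 MHz.
40 MHz mod fs = 4 MHz.
4 MHz ≤ fs/2 = 6 MHz, appears at 4 MHz.
36.5 MHz mod fs = 0.5 MHz.
0.5 MHz ≤ fs/2 = 6 MHz, appears at 0.5 MHz.
45.5 MHz mod fs = 9.5 MHz.
9.5 MHz > fs/2 = 6 MHz, folds to fs − 9.5 MHz = 2.5 MHz.
39.5 MHz mod fs = 3.5 MHz.
3.5 MHz ≤ fs/2 = 6 MHz, appears at 3.5 MHz.
28 MHz and 40 MHz both map to 4 MHz.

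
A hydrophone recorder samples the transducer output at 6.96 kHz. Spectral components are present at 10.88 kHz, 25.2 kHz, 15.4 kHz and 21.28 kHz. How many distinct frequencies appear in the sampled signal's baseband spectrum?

fs/2 = 3.48 kHz.
10.88 kHz mod fs = 3.92 kHz.
3.92 kHz > fs/2 = 3.48 kHz, folds to fs − 3.92 kHz = 3.04 kHz.
25.2 kHz mod fs = 4.32 kHz.
4.32 kHz > fs/2 = 3.48 kHz, folds to fs − 4.32 kHz = 2.64 kHz.
15.4 kHz mod fs = 1.48 kHz.
1.48 kHz ≤ fs/2 = 3.48 kHz, appears at 1.48 kHz.
21.28 kHz mod fs = 0.4 kHz.
0.4 kHz ≤ fs/2 = 3.48 kHz, appears at 0.4 kHz.
Distinct values: {0.4 kHz, 1.48 kHz, 2.64 kHz, 3.04 kHz} → 4.

4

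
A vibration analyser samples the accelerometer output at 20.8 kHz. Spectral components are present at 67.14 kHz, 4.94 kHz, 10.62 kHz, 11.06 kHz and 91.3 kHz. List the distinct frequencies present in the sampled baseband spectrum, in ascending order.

4.74 kHz, 4.94 kHz, 8.1 kHz, 9.74 kHz, 10.18 kHz

fs/2 = 10.4 kHz.
67.14 kHz mod fs = 4.74 kHz.
4.74 kHz ≤ fs/2 = 10.4 kHz, appears at 4.74 kHz.
4.94 kHz ≤ fs/2 = 10.4 kHz, passes unchanged.
10.62 kHz > fs/2 = 10.4 kHz, folds to fs − 10.62 kHz = 10.18 kHz.
11.06 kHz > fs/2 = 10.4 kHz, folds to fs − 11.06 kHz = 9.74 kHz.
91.3 kHz mod fs = 8.1 kHz.
8.1 kHz ≤ fs/2 = 10.4 kHz, appears at 8.1 kHz.
Distinct values: {4.74 kHz, 4.94 kHz, 8.1 kHz, 9.74 kHz, 10.18 kHz}.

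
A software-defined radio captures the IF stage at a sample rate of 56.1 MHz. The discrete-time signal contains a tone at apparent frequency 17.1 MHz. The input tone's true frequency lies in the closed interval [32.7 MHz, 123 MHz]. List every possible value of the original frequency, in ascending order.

Frequencies that alias to 17.1 MHz are k·fs ± 17.1 MHz for integer k ≥ 0.
k=0: 17.1 MHz.
k=1: 39 MHz, 73.2 MHz.
k=2: 95.1 MHz, 129.3 MHz.
k=3: 151.2 MHz, 185.4 MHz.
Within [32.7 MHz, 123 MHz]: 39 MHz, 73.2 MHz, 95.1 MHz.

39 MHz, 73.2 MHz, 95.1 MHz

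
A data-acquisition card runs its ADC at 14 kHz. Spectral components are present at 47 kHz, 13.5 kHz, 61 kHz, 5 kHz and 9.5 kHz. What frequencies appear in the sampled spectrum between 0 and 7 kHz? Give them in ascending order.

fs/2 = 7 kHz.
47 kHz mod fs = 5 kHz.
5 kHz ≤ fs/2 = 7 kHz, appears at 5 kHz.
13.5 kHz > fs/2 = 7 kHz, folds to fs − 13.5 kHz = 0.5 kHz.
61 kHz mod fs = 5 kHz.
5 kHz ≤ fs/2 = 7 kHz, appears at 5 kHz.
5 kHz ≤ fs/2 = 7 kHz, passes unchanged.
9.5 kHz > fs/2 = 7 kHz, folds to fs − 9.5 kHz = 4.5 kHz.
Distinct values: {0.5 kHz, 4.5 kHz, 5 kHz}.

0.5 kHz, 4.5 kHz, 5 kHz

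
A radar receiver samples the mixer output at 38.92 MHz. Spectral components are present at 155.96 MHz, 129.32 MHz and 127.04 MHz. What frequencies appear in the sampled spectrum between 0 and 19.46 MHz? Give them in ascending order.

fs/2 = 19.46 MHz.
155.96 MHz mod fs = 0.28 MHz.
0.28 MHz ≤ fs/2 = 19.46 MHz, appears at 0.28 MHz.
129.32 MHz mod fs = 12.56 MHz.
12.56 MHz ≤ fs/2 = 19.46 MHz, appears at 12.56 MHz.
127.04 MHz mod fs = 10.28 MHz.
10.28 MHz ≤ fs/2 = 19.46 MHz, appears at 10.28 MHz.
Distinct values: {0.28 MHz, 10.28 MHz, 12.56 MHz}.

0.28 MHz, 10.28 MHz, 12.56 MHz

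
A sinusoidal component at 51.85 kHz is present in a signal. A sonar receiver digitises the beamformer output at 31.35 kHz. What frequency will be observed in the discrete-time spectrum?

10.85 kHz

51.85 kHz mod fs = 20.5 kHz.
20.5 kHz > fs/2 = 15.675 kHz, folds to fs − 20.5 kHz = 10.85 kHz.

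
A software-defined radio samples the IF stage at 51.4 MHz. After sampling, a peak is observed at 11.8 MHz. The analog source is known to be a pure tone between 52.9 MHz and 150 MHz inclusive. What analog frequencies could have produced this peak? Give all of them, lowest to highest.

63.2 MHz, 91 MHz, 114.6 MHz, 142.4 MHz

Frequencies that alias to 11.8 MHz are k·fs ± 11.8 MHz for integer k ≥ 0.
k=0: 11.8 MHz.
k=1: 39.6 MHz, 63.2 MHz.
k=2: 91 MHz, 114.6 MHz.
k=3: 142.4 MHz, 166 MHz.
k=4: 193.8 MHz, 217.4 MHz.
Within [52.9 MHz, 150 MHz]: 63.2 MHz, 91 MHz, 114.6 MHz, 142.4 MHz.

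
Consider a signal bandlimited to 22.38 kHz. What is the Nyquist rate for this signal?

Nyquist rate = 2 × 22.38 kHz = 44.76 kHz.

44.76 kHz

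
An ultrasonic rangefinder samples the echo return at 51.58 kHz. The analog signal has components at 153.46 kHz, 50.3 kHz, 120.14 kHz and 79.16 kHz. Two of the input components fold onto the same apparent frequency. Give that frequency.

1.28 kHz

fs/2 = 25.79 kHz.
153.46 kHz mod fs = 50.3 kHz.
50.3 kHz > fs/2 = 25.79 kHz, folds to fs − 50.3 kHz = 1.28 kHz.
50.3 kHz > fs/2 = 25.79 kHz, folds to fs − 50.3 kHz = 1.28 kHz.
120.14 kHz mod fs = 16.98 kHz.
16.98 kHz ≤ fs/2 = 25.79 kHz, appears at 16.98 kHz.
79.16 kHz mod fs = 27.58 kHz.
27.58 kHz > fs/2 = 25.79 kHz, folds to fs − 27.58 kHz = 24 kHz.
50.3 kHz and 153.46 kHz both map to 1.28 kHz.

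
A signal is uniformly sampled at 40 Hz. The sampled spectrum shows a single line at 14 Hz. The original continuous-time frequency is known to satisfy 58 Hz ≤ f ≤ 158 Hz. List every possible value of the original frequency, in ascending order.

66 Hz, 94 Hz, 106 Hz, 134 Hz, 146 Hz

Frequencies that alias to 14 Hz are k·fs ± 14 Hz for integer k ≥ 0.
k=0: 14 Hz.
k=1: 26 Hz, 54 Hz.
k=2: 66 Hz, 94 Hz.
k=3: 106 Hz, 134 Hz.
k=4: 146 Hz, 174 Hz.
k=5: 186 Hz, 214 Hz.
Within [58 Hz, 158 Hz]: 66 Hz, 94 Hz, 106 Hz, 134 Hz, 146 Hz.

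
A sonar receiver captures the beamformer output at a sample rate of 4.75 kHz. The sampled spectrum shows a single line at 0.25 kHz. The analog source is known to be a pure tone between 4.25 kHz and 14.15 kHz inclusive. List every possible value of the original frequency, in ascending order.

4.5 kHz, 5 kHz, 9.25 kHz, 9.75 kHz, 14 kHz

Frequencies that alias to 0.25 kHz are k·fs ± 0.25 kHz for integer k ≥ 0.
k=0: 0.25 kHz.
k=1: 4.5 kHz, 5 kHz.
k=2: 9.25 kHz, 9.75 kHz.
k=3: 14 kHz, 14.5 kHz.
k=4: 18.75 kHz, 19.25 kHz.
Within [4.25 kHz, 14.15 kHz]: 4.5 kHz, 5 kHz, 9.25 kHz, 9.75 kHz, 14 kHz.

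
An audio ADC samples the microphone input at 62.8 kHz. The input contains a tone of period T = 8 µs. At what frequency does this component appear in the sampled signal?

0.6 kHz

T = 8 µs → f = 1/T = 125 kHz.
125 kHz mod fs = 62.2 kHz.
62.2 kHz > fs/2 = 31.4 kHz, folds to fs − 62.2 kHz = 0.6 kHz.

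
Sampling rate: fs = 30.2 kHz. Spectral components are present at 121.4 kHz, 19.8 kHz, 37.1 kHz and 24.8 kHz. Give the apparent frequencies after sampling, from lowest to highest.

fs/2 = 15.1 kHz.
121.4 kHz mod fs = 0.6 kHz.
0.6 kHz ≤ fs/2 = 15.1 kHz, appears at 0.6 kHz.
19.8 kHz > fs/2 = 15.1 kHz, folds to fs − 19.8 kHz = 10.4 kHz.
37.1 kHz mod fs = 6.9 kHz.
6.9 kHz ≤ fs/2 = 15.1 kHz, appears at 6.9 kHz.
24.8 kHz > fs/2 = 15.1 kHz, folds to fs − 24.8 kHz = 5.4 kHz.
Distinct values: {0.6 kHz, 5.4 kHz, 6.9 kHz, 10.4 kHz}.

0.6 kHz, 5.4 kHz, 6.9 kHz, 10.4 kHz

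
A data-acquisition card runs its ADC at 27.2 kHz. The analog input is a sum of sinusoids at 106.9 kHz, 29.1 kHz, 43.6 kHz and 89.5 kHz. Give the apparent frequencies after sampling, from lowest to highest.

1.9 kHz, 7.9 kHz, 10.8 kHz

fs/2 = 13.6 kHz.
106.9 kHz mod fs = 25.3 kHz.
25.3 kHz > fs/2 = 13.6 kHz, folds to fs − 25.3 kHz = 1.9 kHz.
29.1 kHz mod fs = 1.9 kHz.
1.9 kHz ≤ fs/2 = 13.6 kHz, appears at 1.9 kHz.
43.6 kHz mod fs = 16.4 kHz.
16.4 kHz > fs/2 = 13.6 kHz, folds to fs − 16.4 kHz = 10.8 kHz.
89.5 kHz mod fs = 7.9 kHz.
7.9 kHz ≤ fs/2 = 13.6 kHz, appears at 7.9 kHz.
Distinct values: {1.9 kHz, 7.9 kHz, 10.8 kHz}.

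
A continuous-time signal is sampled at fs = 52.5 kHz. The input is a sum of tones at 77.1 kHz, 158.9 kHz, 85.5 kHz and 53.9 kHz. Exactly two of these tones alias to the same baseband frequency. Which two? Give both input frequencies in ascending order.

53.9 kHz, 158.9 kHz

fs/2 = 26.25 kHz.
77.1 kHz mod fs = 24.6 kHz.
24.6 kHz ≤ fs/2 = 26.25 kHz, appears at 24.6 kHz.
158.9 kHz mod fs = 1.4 kHz.
1.4 kHz ≤ fs/2 = 26.25 kHz, appears at 1.4 kHz.
85.5 kHz mod fs = 33 kHz.
33 kHz > fs/2 = 26.25 kHz, folds to fs − 33 kHz = 19.5 kHz.
53.9 kHz mod fs = 1.4 kHz.
1.4 kHz ≤ fs/2 = 26.25 kHz, appears at 1.4 kHz.
53.9 kHz and 158.9 kHz both map to 1.4 kHz.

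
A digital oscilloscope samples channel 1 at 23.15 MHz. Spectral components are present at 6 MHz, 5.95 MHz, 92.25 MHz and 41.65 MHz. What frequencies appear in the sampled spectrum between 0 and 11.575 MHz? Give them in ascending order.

fs/2 = 11.575 MHz.
6 MHz ≤ fs/2 = 11.575 MHz, passes unchanged.
5.95 MHz ≤ fs/2 = 11.575 MHz, passes unchanged.
92.25 MHz mod fs = 22.8 MHz.
22.8 MHz > fs/2 = 11.575 MHz, folds to fs − 22.8 MHz = 0.35 MHz.
41.65 MHz mod fs = 18.5 MHz.
18.5 MHz > fs/2 = 11.575 MHz, folds to fs − 18.5 MHz = 4.65 MHz.
Distinct values: {0.35 MHz, 4.65 MHz, 5.95 MHz, 6 MHz}.

0.35 MHz, 4.65 MHz, 5.95 MHz, 6 MHz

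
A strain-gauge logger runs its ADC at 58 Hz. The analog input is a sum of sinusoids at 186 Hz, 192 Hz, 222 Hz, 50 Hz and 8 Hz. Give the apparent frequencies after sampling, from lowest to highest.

8 Hz, 10 Hz, 12 Hz, 18 Hz

fs/2 = 29 Hz.
186 Hz mod fs = 12 Hz.
12 Hz ≤ fs/2 = 29 Hz, appears at 12 Hz.
192 Hz mod fs = 18 Hz.
18 Hz ≤ fs/2 = 29 Hz, appears at 18 Hz.
222 Hz mod fs = 48 Hz.
48 Hz > fs/2 = 29 Hz, folds to fs − 48 Hz = 10 Hz.
50 Hz > fs/2 = 29 Hz, folds to fs − 50 Hz = 8 Hz.
8 Hz ≤ fs/2 = 29 Hz, passes unchanged.
Distinct values: {8 Hz, 10 Hz, 12 Hz, 18 Hz}.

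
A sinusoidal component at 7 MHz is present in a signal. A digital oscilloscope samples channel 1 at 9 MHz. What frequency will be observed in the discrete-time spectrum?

2 MHz

7 MHz > fs/2 = 4.5 MHz, folds to fs − 7 MHz = 2 MHz.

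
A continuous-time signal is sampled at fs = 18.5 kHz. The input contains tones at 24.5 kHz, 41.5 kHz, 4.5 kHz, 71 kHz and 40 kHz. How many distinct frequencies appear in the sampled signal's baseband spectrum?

fs/2 = 9.25 kHz.
24.5 kHz mod fs = 6 kHz.
6 kHz ≤ fs/2 = 9.25 kHz, appears at 6 kHz.
41.5 kHz mod fs = 4.5 kHz.
4.5 kHz ≤ fs/2 = 9.25 kHz, appears at 4.5 kHz.
4.5 kHz ≤ fs/2 = 9.25 kHz, passes unchanged.
71 kHz mod fs = 15.5 kHz.
15.5 kHz > fs/2 = 9.25 kHz, folds to fs − 15.5 kHz = 3 kHz.
40 kHz mod fs = 3 kHz.
3 kHz ≤ fs/2 = 9.25 kHz, appears at 3 kHz.
Distinct values: {3 kHz, 4.5 kHz, 6 kHz} → 3.

3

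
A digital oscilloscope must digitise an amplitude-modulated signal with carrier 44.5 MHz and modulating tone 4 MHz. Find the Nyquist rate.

AM sidebands sit at fc ± fm = 40.5 MHz and 48.5 MHz.
Highest-frequency component: 48.5 MHz.
Nyquist rate = 2 × 48.5 MHz = 97 MHz.

97 MHz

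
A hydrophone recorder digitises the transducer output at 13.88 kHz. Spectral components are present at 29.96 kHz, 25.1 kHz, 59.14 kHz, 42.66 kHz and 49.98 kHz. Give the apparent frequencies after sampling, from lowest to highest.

fs/2 = 6.94 kHz.
29.96 kHz mod fs = 2.2 kHz.
2.2 kHz ≤ fs/2 = 6.94 kHz, appears at 2.2 kHz.
25.1 kHz mod fs = 11.22 kHz.
11.22 kHz > fs/2 = 6.94 kHz, folds to fs − 11.22 kHz = 2.66 kHz.
59.14 kHz mod fs = 3.62 kHz.
3.62 kHz ≤ fs/2 = 6.94 kHz, appears at 3.62 kHz.
42.66 kHz mod fs = 1.02 kHz.
1.02 kHz ≤ fs/2 = 6.94 kHz, appears at 1.02 kHz.
49.98 kHz mod fs = 8.34 kHz.
8.34 kHz > fs/2 = 6.94 kHz, folds to fs − 8.34 kHz = 5.54 kHz.
Distinct values: {1.02 kHz, 2.2 kHz, 2.66 kHz, 3.62 kHz, 5.54 kHz}.

1.02 kHz, 2.2 kHz, 2.66 kHz, 3.62 kHz, 5.54 kHz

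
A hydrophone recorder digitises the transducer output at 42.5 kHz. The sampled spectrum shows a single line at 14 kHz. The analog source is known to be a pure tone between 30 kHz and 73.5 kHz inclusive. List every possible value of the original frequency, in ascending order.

56.5 kHz, 71 kHz

Frequencies that alias to 14 kHz are k·fs ± 14 kHz for integer k ≥ 0.
k=0: 14 kHz.
k=1: 28.5 kHz, 56.5 kHz.
k=2: 71 kHz, 99 kHz.
k=3: 113.5 kHz, 141.5 kHz.
Within [30 kHz, 73.5 kHz]: 56.5 kHz, 71 kHz.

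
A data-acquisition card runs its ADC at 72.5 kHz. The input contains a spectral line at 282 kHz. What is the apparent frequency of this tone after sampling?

282 kHz mod fs = 64.5 kHz.
64.5 kHz > fs/2 = 36.25 kHz, folds to fs − 64.5 kHz = 8 kHz.

8 kHz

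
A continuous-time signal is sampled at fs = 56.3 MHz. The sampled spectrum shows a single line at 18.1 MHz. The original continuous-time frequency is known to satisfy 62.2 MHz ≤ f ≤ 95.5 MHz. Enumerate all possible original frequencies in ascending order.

74.4 MHz, 94.5 MHz

Frequencies that alias to 18.1 MHz are k·fs ± 18.1 MHz for integer k ≥ 0.
k=0: 18.1 MHz.
k=1: 38.2 MHz, 74.4 MHz.
k=2: 94.5 MHz, 130.7 MHz.
k=3: 150.8 MHz, 187 MHz.
Within [62.2 MHz, 95.5 MHz]: 74.4 MHz, 94.5 MHz.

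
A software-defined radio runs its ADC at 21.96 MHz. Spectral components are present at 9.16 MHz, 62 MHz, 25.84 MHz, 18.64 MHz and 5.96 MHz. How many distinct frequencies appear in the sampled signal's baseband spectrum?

fs/2 = 10.98 MHz.
9.16 MHz ≤ fs/2 = 10.98 MHz, passes unchanged.
62 MHz mod fs = 18.08 MHz.
18.08 MHz > fs/2 = 10.98 MHz, folds to fs − 18.08 MHz = 3.88 MHz.
25.84 MHz mod fs = 3.88 MHz.
3.88 MHz ≤ fs/2 = 10.98 MHz, appears at 3.88 MHz.
18.64 MHz > fs/2 = 10.98 MHz, folds to fs − 18.64 MHz = 3.32 MHz.
5.96 MHz ≤ fs/2 = 10.98 MHz, passes unchanged.
Distinct values: {3.32 MHz, 3.88 MHz, 5.96 MHz, 9.16 MHz} → 4.

4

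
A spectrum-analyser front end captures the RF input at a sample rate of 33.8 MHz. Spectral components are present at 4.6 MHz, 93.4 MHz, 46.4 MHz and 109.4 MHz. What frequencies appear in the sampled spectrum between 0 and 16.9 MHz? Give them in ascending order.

4.6 MHz, 8 MHz, 12.6 MHz

fs/2 = 16.9 MHz.
4.6 MHz ≤ fs/2 = 16.9 MHz, passes unchanged.
93.4 MHz mod fs = 25.8 MHz.
25.8 MHz > fs/2 = 16.9 MHz, folds to fs − 25.8 MHz = 8 MHz.
46.4 MHz mod fs = 12.6 MHz.
12.6 MHz ≤ fs/2 = 16.9 MHz, appears at 12.6 MHz.
109.4 MHz mod fs = 8 MHz.
8 MHz ≤ fs/2 = 16.9 MHz, appears at 8 MHz.
Distinct values: {4.6 MHz, 8 MHz, 12.6 MHz}.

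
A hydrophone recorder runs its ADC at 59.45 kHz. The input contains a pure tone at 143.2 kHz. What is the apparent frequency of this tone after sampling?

143.2 kHz mod fs = 24.3 kHz.
24.3 kHz ≤ fs/2 = 29.725 kHz, appears at 24.3 kHz.

24.3 kHz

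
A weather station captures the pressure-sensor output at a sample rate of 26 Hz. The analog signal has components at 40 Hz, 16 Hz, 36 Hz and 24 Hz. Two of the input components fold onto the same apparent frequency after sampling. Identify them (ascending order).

fs/2 = 13 Hz.
40 Hz mod fs = 14 Hz.
14 Hz > fs/2 = 13 Hz, folds to fs − 14 Hz = 12 Hz.
16 Hz > fs/2 = 13 Hz, folds to fs − 16 Hz = 10 Hz.
36 Hz mod fs = 10 Hz.
10 Hz ≤ fs/2 = 13 Hz, appears at 10 Hz.
24 Hz > fs/2 = 13 Hz, folds to fs − 24 Hz = 2 Hz.
16 Hz and 36 Hz both map to 10 Hz.

16 Hz, 36 Hz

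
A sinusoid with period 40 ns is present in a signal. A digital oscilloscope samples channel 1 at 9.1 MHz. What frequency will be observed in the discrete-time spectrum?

2.3 MHz

T = 40 ns → f = 1/T = 25 MHz.
25 MHz mod fs = 6.8 MHz.
6.8 MHz > fs/2 = 4.55 MHz, folds to fs − 6.8 MHz = 2.3 MHz.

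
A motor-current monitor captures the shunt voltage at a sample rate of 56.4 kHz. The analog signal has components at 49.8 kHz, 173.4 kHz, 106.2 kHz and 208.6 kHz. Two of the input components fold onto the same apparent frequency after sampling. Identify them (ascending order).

49.8 kHz, 106.2 kHz

fs/2 = 28.2 kHz.
49.8 kHz > fs/2 = 28.2 kHz, folds to fs − 49.8 kHz = 6.6 kHz.
173.4 kHz mod fs = 4.2 kHz.
4.2 kHz ≤ fs/2 = 28.2 kHz, appears at 4.2 kHz.
106.2 kHz mod fs = 49.8 kHz.
49.8 kHz > fs/2 = 28.2 kHz, folds to fs − 49.8 kHz = 6.6 kHz.
208.6 kHz mod fs = 39.4 kHz.
39.4 kHz > fs/2 = 28.2 kHz, folds to fs − 39.4 kHz = 17 kHz.
49.8 kHz and 106.2 kHz both map to 6.6 kHz.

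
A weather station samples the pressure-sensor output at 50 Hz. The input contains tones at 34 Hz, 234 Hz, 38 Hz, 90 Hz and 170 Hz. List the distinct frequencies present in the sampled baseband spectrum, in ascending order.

10 Hz, 12 Hz, 16 Hz, 20 Hz

fs/2 = 25 Hz.
34 Hz > fs/2 = 25 Hz, folds to fs − 34 Hz = 16 Hz.
234 Hz mod fs = 34 Hz.
34 Hz > fs/2 = 25 Hz, folds to fs − 34 Hz = 16 Hz.
38 Hz > fs/2 = 25 Hz, folds to fs − 38 Hz = 12 Hz.
90 Hz mod fs = 40 Hz.
40 Hz > fs/2 = 25 Hz, folds to fs − 40 Hz = 10 Hz.
170 Hz mod fs = 20 Hz.
20 Hz ≤ fs/2 = 25 Hz, appears at 20 Hz.
Distinct values: {10 Hz, 12 Hz, 16 Hz, 20 Hz}.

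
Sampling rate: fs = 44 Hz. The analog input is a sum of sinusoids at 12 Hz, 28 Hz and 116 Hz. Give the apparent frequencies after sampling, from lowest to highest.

12 Hz, 16 Hz

fs/2 = 22 Hz.
12 Hz ≤ fs/2 = 22 Hz, passes unchanged.
28 Hz > fs/2 = 22 Hz, folds to fs − 28 Hz = 16 Hz.
116 Hz mod fs = 28 Hz.
28 Hz > fs/2 = 22 Hz, folds to fs − 28 Hz = 16 Hz.
Distinct values: {12 Hz, 16 Hz}.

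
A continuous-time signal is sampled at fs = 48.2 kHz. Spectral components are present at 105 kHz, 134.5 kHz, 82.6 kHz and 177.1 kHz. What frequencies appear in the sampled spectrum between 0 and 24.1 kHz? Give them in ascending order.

8.6 kHz, 10.1 kHz, 13.8 kHz, 15.7 kHz

fs/2 = 24.1 kHz.
105 kHz mod fs = 8.6 kHz.
8.6 kHz ≤ fs/2 = 24.1 kHz, appears at 8.6 kHz.
134.5 kHz mod fs = 38.1 kHz.
38.1 kHz > fs/2 = 24.1 kHz, folds to fs − 38.1 kHz = 10.1 kHz.
82.6 kHz mod fs = 34.4 kHz.
34.4 kHz > fs/2 = 24.1 kHz, folds to fs − 34.4 kHz = 13.8 kHz.
177.1 kHz mod fs = 32.5 kHz.
32.5 kHz > fs/2 = 24.1 kHz, folds to fs − 32.5 kHz = 15.7 kHz.
Distinct values: {8.6 kHz, 10.1 kHz, 13.8 kHz, 15.7 kHz}.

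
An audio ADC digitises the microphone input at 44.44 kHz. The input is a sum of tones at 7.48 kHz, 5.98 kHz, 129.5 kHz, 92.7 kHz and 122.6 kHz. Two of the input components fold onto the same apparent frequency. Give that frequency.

fs/2 = 22.22 kHz.
7.48 kHz ≤ fs/2 = 22.22 kHz, passes unchanged.
5.98 kHz ≤ fs/2 = 22.22 kHz, passes unchanged.
129.5 kHz mod fs = 40.62 kHz.
40.62 kHz > fs/2 = 22.22 kHz, folds to fs − 40.62 kHz = 3.82 kHz.
92.7 kHz mod fs = 3.82 kHz.
3.82 kHz ≤ fs/2 = 22.22 kHz, appears at 3.82 kHz.
122.6 kHz mod fs = 33.72 kHz.
33.72 kHz > fs/2 = 22.22 kHz, folds to fs − 33.72 kHz = 10.72 kHz.
92.7 kHz and 129.5 kHz both map to 3.82 kHz.

3.82 kHz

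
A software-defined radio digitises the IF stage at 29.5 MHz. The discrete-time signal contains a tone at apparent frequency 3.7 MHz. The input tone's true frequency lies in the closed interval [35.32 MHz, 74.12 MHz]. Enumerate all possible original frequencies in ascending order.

Frequencies that alias to 3.7 MHz are k·fs ± 3.7 MHz for integer k ≥ 0.
k=0: 3.7 MHz.
k=1: 25.8 MHz, 33.2 MHz.
k=2: 55.3 MHz, 62.7 MHz.
k=3: 84.8 MHz, 92.2 MHz.
Within [35.32 MHz, 74.12 MHz]: 55.3 MHz, 62.7 MHz.

55.3 MHz, 62.7 MHz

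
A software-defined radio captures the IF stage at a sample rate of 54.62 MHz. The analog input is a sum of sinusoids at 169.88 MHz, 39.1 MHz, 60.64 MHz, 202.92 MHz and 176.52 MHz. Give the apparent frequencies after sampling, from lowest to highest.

fs/2 = 27.31 MHz.
169.88 MHz mod fs = 6.02 MHz.
6.02 MHz ≤ fs/2 = 27.31 MHz, appears at 6.02 MHz.
39.1 MHz > fs/2 = 27.31 MHz, folds to fs − 39.1 MHz = 15.52 MHz.
60.64 MHz mod fs = 6.02 MHz.
6.02 MHz ≤ fs/2 = 27.31 MHz, appears at 6.02 MHz.
202.92 MHz mod fs = 39.06 MHz.
39.06 MHz > fs/2 = 27.31 MHz, folds to fs − 39.06 MHz = 15.56 MHz.
176.52 MHz mod fs = 12.66 MHz.
12.66 MHz ≤ fs/2 = 27.31 MHz, appears at 12.66 MHz.
Distinct values: {6.02 MHz, 12.66 MHz, 15.52 MHz, 15.56 MHz}.

6.02 MHz, 12.66 MHz, 15.52 MHz, 15.56 MHz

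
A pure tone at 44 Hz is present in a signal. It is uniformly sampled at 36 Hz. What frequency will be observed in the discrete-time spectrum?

44 Hz mod fs = 8 Hz.
8 Hz ≤ fs/2 = 18 Hz, appears at 8 Hz.

8 Hz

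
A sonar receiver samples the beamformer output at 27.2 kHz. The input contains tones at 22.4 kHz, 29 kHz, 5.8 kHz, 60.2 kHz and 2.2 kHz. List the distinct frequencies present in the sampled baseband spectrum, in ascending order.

fs/2 = 13.6 kHz.
22.4 kHz > fs/2 = 13.6 kHz, folds to fs − 22.4 kHz = 4.8 kHz.
29 kHz mod fs = 1.8 kHz.
1.8 kHz ≤ fs/2 = 13.6 kHz, appears at 1.8 kHz.
5.8 kHz ≤ fs/2 = 13.6 kHz, passes unchanged.
60.2 kHz mod fs = 5.8 kHz.
5.8 kHz ≤ fs/2 = 13.6 kHz, appears at 5.8 kHz.
2.2 kHz ≤ fs/2 = 13.6 kHz, passes unchanged.
Distinct values: {1.8 kHz, 2.2 kHz, 4.8 kHz, 5.8 kHz}.

1.8 kHz, 2.2 kHz, 4.8 kHz, 5.8 kHz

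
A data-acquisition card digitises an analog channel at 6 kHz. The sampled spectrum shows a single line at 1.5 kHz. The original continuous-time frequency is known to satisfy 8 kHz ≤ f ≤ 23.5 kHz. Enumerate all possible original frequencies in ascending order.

Frequencies that alias to 1.5 kHz are k·fs ± 1.5 kHz for integer k ≥ 0.
k=0: 1.5 kHz.
k=1: 4.5 kHz, 7.5 kHz.
k=2: 10.5 kHz, 13.5 kHz.
k=3: 16.5 kHz, 19.5 kHz.
k=4: 22.5 kHz, 25.5 kHz.
k=5: 28.5 kHz, 31.5 kHz.
Within [8 kHz, 23.5 kHz]: 10.5 kHz, 13.5 kHz, 16.5 kHz, 19.5 kHz, 22.5 kHz.

10.5 kHz, 13.5 kHz, 16.5 kHz, 19.5 kHz, 22.5 kHz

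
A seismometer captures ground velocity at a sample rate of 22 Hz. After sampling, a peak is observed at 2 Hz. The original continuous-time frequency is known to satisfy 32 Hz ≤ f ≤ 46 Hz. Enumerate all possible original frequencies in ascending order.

42 Hz, 46 Hz

Frequencies that alias to 2 Hz are k·fs ± 2 Hz for integer k ≥ 0.
k=0: 2 Hz.
k=1: 20 Hz, 24 Hz.
k=2: 42 Hz, 46 Hz.
k=3: 64 Hz, 68 Hz.
Within [32 Hz, 46 Hz]: 42 Hz, 46 Hz.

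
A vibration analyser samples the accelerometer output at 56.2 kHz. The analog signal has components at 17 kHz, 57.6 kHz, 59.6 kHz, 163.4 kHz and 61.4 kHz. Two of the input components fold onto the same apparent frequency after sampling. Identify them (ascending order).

61.4 kHz, 163.4 kHz

fs/2 = 28.1 kHz.
17 kHz ≤ fs/2 = 28.1 kHz, passes unchanged.
57.6 kHz mod fs = 1.4 kHz.
1.4 kHz ≤ fs/2 = 28.1 kHz, appears at 1.4 kHz.
59.6 kHz mod fs = 3.4 kHz.
3.4 kHz ≤ fs/2 = 28.1 kHz, appears at 3.4 kHz.
163.4 kHz mod fs = 51 kHz.
51 kHz > fs/2 = 28.1 kHz, folds to fs − 51 kHz = 5.2 kHz.
61.4 kHz mod fs = 5.2 kHz.
5.2 kHz ≤ fs/2 = 28.1 kHz, appears at 5.2 kHz.
61.4 kHz and 163.4 kHz both map to 5.2 kHz.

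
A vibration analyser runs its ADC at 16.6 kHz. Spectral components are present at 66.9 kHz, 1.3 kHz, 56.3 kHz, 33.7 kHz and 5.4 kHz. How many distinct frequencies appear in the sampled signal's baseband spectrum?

fs/2 = 8.3 kHz.
66.9 kHz mod fs = 0.5 kHz.
0.5 kHz ≤ fs/2 = 8.3 kHz, appears at 0.5 kHz.
1.3 kHz ≤ fs/2 = 8.3 kHz, passes unchanged.
56.3 kHz mod fs = 6.5 kHz.
6.5 kHz ≤ fs/2 = 8.3 kHz, appears at 6.5 kHz.
33.7 kHz mod fs = 0.5 kHz.
0.5 kHz ≤ fs/2 = 8.3 kHz, appears at 0.5 kHz.
5.4 kHz ≤ fs/2 = 8.3 kHz, passes unchanged.
Distinct values: {0.5 kHz, 1.3 kHz, 5.4 kHz, 6.5 kHz} → 4.

4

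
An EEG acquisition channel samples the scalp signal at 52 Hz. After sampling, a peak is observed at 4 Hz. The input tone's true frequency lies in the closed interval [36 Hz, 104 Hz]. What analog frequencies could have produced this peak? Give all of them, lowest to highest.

48 Hz, 56 Hz, 100 Hz

Frequencies that alias to 4 Hz are k·fs ± 4 Hz for integer k ≥ 0.
k=0: 4 Hz.
k=1: 48 Hz, 56 Hz.
k=2: 100 Hz, 108 Hz.
k=3: 152 Hz, 160 Hz.
Within [36 Hz, 104 Hz]: 48 Hz, 56 Hz, 100 Hz.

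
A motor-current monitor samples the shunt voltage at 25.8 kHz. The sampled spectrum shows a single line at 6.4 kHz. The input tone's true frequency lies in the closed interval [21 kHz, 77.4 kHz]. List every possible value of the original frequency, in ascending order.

Frequencies that alias to 6.4 kHz are k·fs ± 6.4 kHz for integer k ≥ 0.
k=0: 6.4 kHz.
k=1: 19.4 kHz, 32.2 kHz.
k=2: 45.2 kHz, 58 kHz.
k=3: 71 kHz, 83.8 kHz.
k=4: 96.8 kHz, 109.6 kHz.
Within [21 kHz, 77.4 kHz]: 32.2 kHz, 45.2 kHz, 58 kHz, 71 kHz.

32.2 kHz, 45.2 kHz, 58 kHz, 71 kHz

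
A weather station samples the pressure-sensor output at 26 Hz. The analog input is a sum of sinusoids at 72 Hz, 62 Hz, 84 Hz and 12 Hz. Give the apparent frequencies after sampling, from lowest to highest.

fs/2 = 13 Hz.
72 Hz mod fs = 20 Hz.
20 Hz > fs/2 = 13 Hz, folds to fs − 20 Hz = 6 Hz.
62 Hz mod fs = 10 Hz.
10 Hz ≤ fs/2 = 13 Hz, appears at 10 Hz.
84 Hz mod fs = 6 Hz.
6 Hz ≤ fs/2 = 13 Hz, appears at 6 Hz.
12 Hz ≤ fs/2 = 13 Hz, passes unchanged.
Distinct values: {6 Hz, 10 Hz, 12 Hz}.

6 Hz, 10 Hz, 12 Hz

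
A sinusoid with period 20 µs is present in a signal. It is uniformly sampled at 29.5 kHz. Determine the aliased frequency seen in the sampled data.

T = 20 µs → f = 1/T = 50 kHz.
50 kHz mod fs = 20.5 kHz.
20.5 kHz > fs/2 = 14.75 kHz, folds to fs − 20.5 kHz = 9 kHz.

9 kHz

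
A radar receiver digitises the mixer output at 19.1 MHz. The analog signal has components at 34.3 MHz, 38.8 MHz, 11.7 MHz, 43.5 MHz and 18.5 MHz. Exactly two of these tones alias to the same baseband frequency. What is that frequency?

0.6 MHz

fs/2 = 9.55 MHz.
34.3 MHz mod fs = 15.2 MHz.
15.2 MHz > fs/2 = 9.55 MHz, folds to fs − 15.2 MHz = 3.9 MHz.
38.8 MHz mod fs = 0.6 MHz.
0.6 MHz ≤ fs/2 = 9.55 MHz, appears at 0.6 MHz.
11.7 MHz > fs/2 = 9.55 MHz, folds to fs − 11.7 MHz = 7.4 MHz.
43.5 MHz mod fs = 5.3 MHz.
5.3 MHz ≤ fs/2 = 9.55 MHz, appears at 5.3 MHz.
18.5 MHz > fs/2 = 9.55 MHz, folds to fs − 18.5 MHz = 0.6 MHz.
18.5 MHz and 38.8 MHz both map to 0.6 MHz.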